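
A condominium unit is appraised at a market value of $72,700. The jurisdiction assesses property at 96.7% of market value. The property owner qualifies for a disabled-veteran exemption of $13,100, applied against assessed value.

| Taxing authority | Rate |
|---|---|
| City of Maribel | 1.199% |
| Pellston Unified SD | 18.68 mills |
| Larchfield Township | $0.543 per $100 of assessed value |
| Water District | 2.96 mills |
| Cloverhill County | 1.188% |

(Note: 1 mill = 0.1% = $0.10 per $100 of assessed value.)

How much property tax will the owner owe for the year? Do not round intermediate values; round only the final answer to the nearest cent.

Assessed value = $72,700 × 0.967 = $70,300.9
Taxable value = $70,300.9 − $13,100 = $57,200.9
City of Maribel: $57,200.9 × 0.01199 = $685.838791
Pellston Unified SD: $57,200.9 × 0.01868 = $1,068.512812
Larchfield Township: $57,200.9 × 0.00543 = $310.600887
Water District: $57,200.9 × 0.00296 = $169.314664
Cloverhill County: $57,200.9 × 0.01188 = $679.546692
Total = $2,913.813846

$2,913.81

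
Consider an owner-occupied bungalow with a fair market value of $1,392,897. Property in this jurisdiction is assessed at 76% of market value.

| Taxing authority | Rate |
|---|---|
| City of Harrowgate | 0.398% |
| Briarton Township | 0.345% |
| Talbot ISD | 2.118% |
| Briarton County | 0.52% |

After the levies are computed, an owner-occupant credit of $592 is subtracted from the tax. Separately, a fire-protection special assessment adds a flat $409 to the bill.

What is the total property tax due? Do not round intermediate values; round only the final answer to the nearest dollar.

Assessed value = $1,392,897 × 0.76 = $1,058,601.72
City of Harrowgate: $1,058,601.72 × 0.00398 = $4,213.2348456
Briarton Township: $1,058,601.72 × 0.00345 = $3,652.175934
Talbot ISD: $1,058,601.72 × 0.02118 = $22,421.1844296
Briarton County: $1,058,601.72 × 0.0052 = $5,504.728944
Levies subtotal = $35,791.3241532
After credit = $35,791.3241532 − $592 = $35,199.3241532
Total = $35,199.3241532 + $409 = $35,608.3241532

$35,608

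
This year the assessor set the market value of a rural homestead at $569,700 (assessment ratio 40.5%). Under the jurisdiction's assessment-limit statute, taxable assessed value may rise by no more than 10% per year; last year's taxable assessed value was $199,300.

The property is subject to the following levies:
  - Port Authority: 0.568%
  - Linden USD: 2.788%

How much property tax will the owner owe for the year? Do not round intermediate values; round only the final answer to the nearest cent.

$7,357.36

Uncapped assessed value = $569,700 × 0.405 = $230,728.5
Cap limit = $199,300 × 1.1 = $219,230
Taxable assessed value = min($230,728.5, $219,230) = $219,230 (cap binds)
Port Authority: $219,230 × 0.00568 = $1,245.2264
Linden USD: $219,230 × 0.02788 = $6,112.1324
Total = $7,357.3588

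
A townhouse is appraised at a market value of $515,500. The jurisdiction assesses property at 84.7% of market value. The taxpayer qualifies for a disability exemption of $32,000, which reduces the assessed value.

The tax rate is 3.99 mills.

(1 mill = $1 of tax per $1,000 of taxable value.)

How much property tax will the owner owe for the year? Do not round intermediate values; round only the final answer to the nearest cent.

$1,614.47

Assessed value = $515,500 × 0.847 = $436,628.5
Taxable value = $436,628.5 − $32,000 = $404,628.5
Tax = $404,628.5 × 0.00399 = $1,614.467715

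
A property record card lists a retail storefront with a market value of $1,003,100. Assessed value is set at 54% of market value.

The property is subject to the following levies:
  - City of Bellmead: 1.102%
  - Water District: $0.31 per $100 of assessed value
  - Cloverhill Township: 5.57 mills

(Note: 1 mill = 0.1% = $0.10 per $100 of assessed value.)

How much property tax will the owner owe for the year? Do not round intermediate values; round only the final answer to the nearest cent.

$10,665.56

Assessed value = $1,003,100 × 0.54 = $541,674
City of Bellmead: $541,674 × 0.01102 = $5,969.24748
Water District: $541,674 × 0.0031 = $1,679.1894
Cloverhill Township: $541,674 × 0.00557 = $3,017.12418
Total = $10,665.56106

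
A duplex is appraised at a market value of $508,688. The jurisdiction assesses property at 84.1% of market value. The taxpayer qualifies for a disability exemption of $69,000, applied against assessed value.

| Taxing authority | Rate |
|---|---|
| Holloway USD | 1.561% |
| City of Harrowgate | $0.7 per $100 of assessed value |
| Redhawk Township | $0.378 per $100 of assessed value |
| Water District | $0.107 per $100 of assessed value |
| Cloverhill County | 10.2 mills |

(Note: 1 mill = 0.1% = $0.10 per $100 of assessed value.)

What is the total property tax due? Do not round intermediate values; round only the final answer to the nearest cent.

$13,512.66

Assessed value = $508,688 × 0.841 = $427,806.608
Taxable value = $427,806.608 − $69,000 = $358,806.608
Holloway USD: $358,806.608 × 0.01561 = $5,600.97115088
City of Harrowgate: $358,806.608 × 0.007 = $2,511.646256
Redhawk Township: $358,806.608 × 0.00378 = $1,356.28897824
Water District: $358,806.608 × 0.00107 = $383.92307056
Cloverhill County: $358,806.608 × 0.0102 = $3,659.8274016
Total = $13,512.65685728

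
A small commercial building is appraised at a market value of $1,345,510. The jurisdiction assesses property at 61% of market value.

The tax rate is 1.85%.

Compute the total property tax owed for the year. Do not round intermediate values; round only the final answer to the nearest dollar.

$15,184

Assessed value = $1,345,510 × 0.61 = $820,761.1
Tax = $820,761.1 × 0.0185 = $15,184.08035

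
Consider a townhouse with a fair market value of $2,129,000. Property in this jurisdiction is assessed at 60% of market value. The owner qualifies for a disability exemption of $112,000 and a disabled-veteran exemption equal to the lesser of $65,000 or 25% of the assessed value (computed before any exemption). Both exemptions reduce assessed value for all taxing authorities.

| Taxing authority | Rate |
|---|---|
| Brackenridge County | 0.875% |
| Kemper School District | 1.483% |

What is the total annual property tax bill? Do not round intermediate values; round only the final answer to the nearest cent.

$25,947.43

Assessed value = $2,129,000 × 0.6 = $1,277,400
Disabled-veteran exemption = min($65,000, 25% × $1,277,400) = min($65,000, $319,350) = $65,000 (dollar cap binds)
Taxable value = $1,277,400 − $112,000 − $65,000 = $1,100,400
Brackenridge County: $1,100,400 × 0.00875 = $9,628.5
Kemper School District: $1,100,400 × 0.01483 = $16,318.932
Total = $25,947.432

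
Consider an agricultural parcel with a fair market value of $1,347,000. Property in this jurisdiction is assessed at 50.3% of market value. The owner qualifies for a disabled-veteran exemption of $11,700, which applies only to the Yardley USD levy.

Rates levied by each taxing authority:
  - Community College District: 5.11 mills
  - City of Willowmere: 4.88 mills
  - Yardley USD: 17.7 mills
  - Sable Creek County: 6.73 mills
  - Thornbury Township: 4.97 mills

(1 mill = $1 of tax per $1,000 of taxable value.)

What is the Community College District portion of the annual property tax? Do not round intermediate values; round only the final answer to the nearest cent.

Assessed value = $1,347,000 × 0.503 = $677,541
Community College District taxable value = $677,541 (exemption does not apply)
Community College District levy = $677,541 × 0.00511 = $3,462.23451

$3,462.23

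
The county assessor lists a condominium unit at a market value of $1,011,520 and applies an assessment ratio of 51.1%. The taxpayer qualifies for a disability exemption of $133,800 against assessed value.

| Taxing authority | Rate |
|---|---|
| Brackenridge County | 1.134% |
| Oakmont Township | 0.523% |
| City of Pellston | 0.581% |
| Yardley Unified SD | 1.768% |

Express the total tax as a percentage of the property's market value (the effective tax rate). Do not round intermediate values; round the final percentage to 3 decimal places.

1.517%

Assessed value = $1,011,520 × 0.511 = $516,886.72
Taxable value = $516,886.72 − $133,800 = $383,086.72
Brackenridge County: $383,086.72 × 0.01134 = $4,344.2034048
Oakmont Township: $383,086.72 × 0.00523 = $2,003.5435456
City of Pellston: $383,086.72 × 0.00581 = $2,225.7338432
Yardley Unified SD: $383,086.72 × 0.01768 = $6,772.9732096
Total tax = $15,346.4540032
Effective rate = $15,346.4540032 ÷ $1,011,520 = 1.517% of market value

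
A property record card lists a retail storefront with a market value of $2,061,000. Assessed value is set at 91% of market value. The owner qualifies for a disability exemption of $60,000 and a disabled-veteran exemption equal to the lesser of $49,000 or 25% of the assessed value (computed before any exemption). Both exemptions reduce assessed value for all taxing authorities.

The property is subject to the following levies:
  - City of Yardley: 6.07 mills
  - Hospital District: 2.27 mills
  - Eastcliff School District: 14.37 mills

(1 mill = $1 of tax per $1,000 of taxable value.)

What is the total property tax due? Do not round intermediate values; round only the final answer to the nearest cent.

$40,117.44

Assessed value = $2,061,000 × 0.91 = $1,875,510
Disabled-veteran exemption = min($49,000, 25% × $1,875,510) = min($49,000, $468,877.5) = $49,000 (dollar cap binds)
Taxable value = $1,875,510 − $60,000 − $49,000 = $1,766,510
City of Yardley: $1,766,510 × 0.00607 = $10,722.7157
Hospital District: $1,766,510 × 0.00227 = $4,009.9777
Eastcliff School District: $1,766,510 × 0.01437 = $25,384.7487
Total = $40,117.4421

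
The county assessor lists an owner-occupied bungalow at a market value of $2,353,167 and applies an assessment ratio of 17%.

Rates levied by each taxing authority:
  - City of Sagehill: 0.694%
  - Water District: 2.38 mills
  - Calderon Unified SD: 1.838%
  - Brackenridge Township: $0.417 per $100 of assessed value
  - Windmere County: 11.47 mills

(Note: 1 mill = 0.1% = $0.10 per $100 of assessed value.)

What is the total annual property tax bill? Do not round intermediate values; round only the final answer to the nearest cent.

$17,337.66

Assessed value = $2,353,167 × 0.17 = $400,038.39
City of Sagehill: $400,038.39 × 0.00694 = $2,776.2664266
Water District: $400,038.39 × 0.00238 = $952.0913682
Calderon Unified SD: $400,038.39 × 0.01838 = $7,352.7056082
Brackenridge Township: $400,038.39 × 0.00417 = $1,668.1600863
Windmere County: $400,038.39 × 0.01147 = $4,588.4403333
Total = $17,337.6638226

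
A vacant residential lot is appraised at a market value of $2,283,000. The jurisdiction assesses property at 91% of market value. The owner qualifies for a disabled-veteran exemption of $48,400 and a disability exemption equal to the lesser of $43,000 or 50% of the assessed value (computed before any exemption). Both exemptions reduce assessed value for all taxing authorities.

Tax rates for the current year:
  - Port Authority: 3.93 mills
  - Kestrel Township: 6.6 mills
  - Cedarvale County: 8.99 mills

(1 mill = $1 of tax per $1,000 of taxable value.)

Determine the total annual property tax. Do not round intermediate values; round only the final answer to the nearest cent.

Assessed value = $2,283,000 × 0.91 = $2,077,530
Disability exemption = min($43,000, 50% × $2,077,530) = min($43,000, $1,038,765) = $43,000 (dollar cap binds)
Taxable value = $2,077,530 − $48,400 − $43,000 = $1,986,130
Port Authority: $1,986,130 × 0.00393 = $7,805.4909
Kestrel Township: $1,986,130 × 0.0066 = $13,108.458
Cedarvale County: $1,986,130 × 0.00899 = $17,855.3087
Total = $38,769.2576

$38,769.26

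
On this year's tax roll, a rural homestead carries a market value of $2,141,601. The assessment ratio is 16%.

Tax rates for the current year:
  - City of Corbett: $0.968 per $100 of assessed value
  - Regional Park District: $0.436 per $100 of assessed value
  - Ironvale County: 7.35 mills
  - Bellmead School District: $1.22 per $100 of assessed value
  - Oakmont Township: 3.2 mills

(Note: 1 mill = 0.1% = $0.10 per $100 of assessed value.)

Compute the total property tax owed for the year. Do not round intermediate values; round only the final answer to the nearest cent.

$12,606.32

Assessed value = $2,141,601 × 0.16 = $342,656.16
City of Corbett: $342,656.16 × 0.00968 = $3,316.9116288
Regional Park District: $342,656.16 × 0.00436 = $1,493.9808576
Ironvale County: $342,656.16 × 0.00735 = $2,518.522776
Bellmead School District: $342,656.16 × 0.0122 = $4,180.405152
Oakmont Township: $342,656.16 × 0.0032 = $1,096.499712
Total = $12,606.3201264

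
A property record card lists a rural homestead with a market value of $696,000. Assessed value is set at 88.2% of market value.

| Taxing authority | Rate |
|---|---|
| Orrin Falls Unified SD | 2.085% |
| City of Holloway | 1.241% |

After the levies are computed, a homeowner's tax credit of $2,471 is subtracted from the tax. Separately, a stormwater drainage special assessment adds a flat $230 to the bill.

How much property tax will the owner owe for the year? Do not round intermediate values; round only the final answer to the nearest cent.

$18,176.38

Assessed value = $696,000 × 0.882 = $613,872
Orrin Falls Unified SD: $613,872 × 0.02085 = $12,799.2312
City of Holloway: $613,872 × 0.01241 = $7,618.15152
Levies subtotal = $20,417.38272
After credit = $20,417.38272 − $2,471 = $17,946.38272
Total = $17,946.38272 + $230 = $18,176.38272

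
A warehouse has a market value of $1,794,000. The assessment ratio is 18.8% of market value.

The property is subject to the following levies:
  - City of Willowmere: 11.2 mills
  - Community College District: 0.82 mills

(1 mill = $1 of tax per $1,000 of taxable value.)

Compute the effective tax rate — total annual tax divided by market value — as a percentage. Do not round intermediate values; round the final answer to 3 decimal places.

0.226%

Assessed value = $1,794,000 × 0.188 = $337,272
City of Willowmere: $337,272 × 0.0112 = $3,777.4464
Community College District: $337,272 × 0.00082 = $276.56304
Total tax = $4,054.00944
Effective rate = $4,054.00944 ÷ $1,794,000 = 0.226% of market value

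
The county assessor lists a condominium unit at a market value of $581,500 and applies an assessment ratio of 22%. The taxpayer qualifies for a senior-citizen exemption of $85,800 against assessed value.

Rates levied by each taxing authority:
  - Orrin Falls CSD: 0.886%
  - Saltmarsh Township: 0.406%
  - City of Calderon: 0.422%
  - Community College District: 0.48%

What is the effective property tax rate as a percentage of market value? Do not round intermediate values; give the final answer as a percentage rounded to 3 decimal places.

0.159%

Assessed value = $581,500 × 0.22 = $127,930
Taxable value = $127,930 − $85,800 = $42,130
Orrin Falls CSD: $42,130 × 0.00886 = $373.2718
Saltmarsh Township: $42,130 × 0.00406 = $171.0478
City of Calderon: $42,130 × 0.00422 = $177.7886
Community College District: $42,130 × 0.0048 = $202.224
Total tax = $924.3322
Effective rate = $924.3322 ÷ $581,500 = 0.159% of market value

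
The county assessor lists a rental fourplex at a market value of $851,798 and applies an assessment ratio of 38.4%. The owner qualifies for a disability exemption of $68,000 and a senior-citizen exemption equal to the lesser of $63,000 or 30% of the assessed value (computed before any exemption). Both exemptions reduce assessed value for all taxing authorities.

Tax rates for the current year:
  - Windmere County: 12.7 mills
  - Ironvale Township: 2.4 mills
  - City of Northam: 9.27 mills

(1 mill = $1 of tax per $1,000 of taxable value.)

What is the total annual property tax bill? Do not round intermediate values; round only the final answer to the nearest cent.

Assessed value = $851,798 × 0.384 = $327,090.432
Senior-citizen exemption = min($63,000, 30% × $327,090.432) = min($63,000, $98,127.1296) = $63,000 (dollar cap binds)
Taxable value = $327,090.432 − $68,000 − $63,000 = $196,090.432
Windmere County: $196,090.432 × 0.0127 = $2,490.3484864
Ironvale Township: $196,090.432 × 0.0024 = $470.6170368
City of Northam: $196,090.432 × 0.00927 = $1,817.75830464
Total = $4,778.72382784

$4,778.72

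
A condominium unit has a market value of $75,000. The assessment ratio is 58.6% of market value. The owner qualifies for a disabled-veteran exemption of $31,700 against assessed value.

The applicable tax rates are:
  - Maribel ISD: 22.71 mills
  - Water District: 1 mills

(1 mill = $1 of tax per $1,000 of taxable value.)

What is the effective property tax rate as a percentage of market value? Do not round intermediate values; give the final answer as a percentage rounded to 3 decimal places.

0.387%

Assessed value = $75,000 × 0.586 = $43,950
Taxable value = $43,950 − $31,700 = $12,250
Maribel ISD: $12,250 × 0.02271 = $278.1975
Water District: $12,250 × 0.001 = $12.25
Total tax = $290.4475
Effective rate = $290.4475 ÷ $75,000 = 0.387% of market value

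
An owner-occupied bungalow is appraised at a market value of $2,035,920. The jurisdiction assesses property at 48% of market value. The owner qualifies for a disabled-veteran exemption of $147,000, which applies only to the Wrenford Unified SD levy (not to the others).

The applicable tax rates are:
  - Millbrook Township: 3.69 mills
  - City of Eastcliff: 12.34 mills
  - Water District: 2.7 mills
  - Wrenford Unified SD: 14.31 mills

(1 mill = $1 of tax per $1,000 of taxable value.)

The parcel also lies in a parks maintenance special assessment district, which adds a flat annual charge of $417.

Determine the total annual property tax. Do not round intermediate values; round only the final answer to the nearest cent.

Assessed value = $2,035,920 × 0.48 = $977,241.6
Millbrook Township: $977,241.6 × 0.00369 = $3,606.021504
City of Eastcliff: $977,241.6 × 0.01234 = $12,059.161344
Water District: $977,241.6 × 0.0027 = $2,638.55232
Wrenford Unified SD: ($977,241.6 − $147,000) × 0.01431 = $830,241.6 × 0.01431 = $11,880.757296
Levies subtotal = $30,184.492464
Total = $30,184.492464 + $417 = $30,601.492464

$30,601.49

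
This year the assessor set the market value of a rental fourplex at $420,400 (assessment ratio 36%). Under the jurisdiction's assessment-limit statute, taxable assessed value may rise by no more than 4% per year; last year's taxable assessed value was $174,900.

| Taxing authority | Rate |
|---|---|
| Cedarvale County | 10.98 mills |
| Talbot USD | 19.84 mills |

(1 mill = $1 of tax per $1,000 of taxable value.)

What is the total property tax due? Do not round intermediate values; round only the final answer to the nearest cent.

$4,664.42

Uncapped assessed value = $420,400 × 0.36 = $151,344
Cap limit = $174,900 × 1.04 = $181,896
Taxable assessed value = min($151,344, $181,896) = $151,344 (cap does not bind)
Cedarvale County: $151,344 × 0.01098 = $1,661.75712
Talbot USD: $151,344 × 0.01984 = $3,002.66496
Total = $4,664.42208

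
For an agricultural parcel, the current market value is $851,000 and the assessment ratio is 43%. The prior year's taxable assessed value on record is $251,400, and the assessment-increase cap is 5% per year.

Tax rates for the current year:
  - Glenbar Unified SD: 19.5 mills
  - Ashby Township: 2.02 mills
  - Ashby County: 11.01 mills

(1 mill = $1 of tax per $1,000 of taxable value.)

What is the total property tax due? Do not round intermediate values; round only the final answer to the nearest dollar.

$8,587

Uncapped assessed value = $851,000 × 0.43 = $365,930
Cap limit = $251,400 × 1.05 = $263,970
Taxable assessed value = min($365,930, $263,970) = $263,970 (cap binds)
Glenbar Unified SD: $263,970 × 0.0195 = $5,147.415
Ashby Township: $263,970 × 0.00202 = $533.2194
Ashby County: $263,970 × 0.01101 = $2,906.3097
Total = $8,586.9441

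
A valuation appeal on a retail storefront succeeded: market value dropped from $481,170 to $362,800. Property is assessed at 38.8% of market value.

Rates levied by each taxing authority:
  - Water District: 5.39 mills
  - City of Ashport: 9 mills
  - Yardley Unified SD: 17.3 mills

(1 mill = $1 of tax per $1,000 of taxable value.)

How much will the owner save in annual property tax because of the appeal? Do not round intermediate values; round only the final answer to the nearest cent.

$1,455.44

Old assessed value = $481,170 × 0.388 = $186,693.96
New assessed value = $362,800 × 0.388 = $140,766.4
Combined rate = 0.00539 + 0.009 + 0.0173 = 0.03169
Old tax = $186,693.96 × 0.03169 = $5,916.3315924
New tax = $140,766.4 × 0.03169 = $4,460.887216
Reduction = $5,916.3315924 − $4,460.887216 = $1,455.4443764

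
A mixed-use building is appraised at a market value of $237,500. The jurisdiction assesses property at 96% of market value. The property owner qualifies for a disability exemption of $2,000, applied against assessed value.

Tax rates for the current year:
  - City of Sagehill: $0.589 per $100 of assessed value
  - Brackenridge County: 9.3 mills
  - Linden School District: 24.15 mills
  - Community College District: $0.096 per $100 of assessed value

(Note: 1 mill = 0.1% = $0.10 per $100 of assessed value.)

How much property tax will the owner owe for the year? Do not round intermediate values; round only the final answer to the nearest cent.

$9,107.80

Assessed value = $237,500 × 0.96 = $228,000
Taxable value = $228,000 − $2,000 = $226,000
City of Sagehill: $226,000 × 0.00589 = $1,331.14
Brackenridge County: $226,000 × 0.0093 = $2,101.8
Linden School District: $226,000 × 0.02415 = $5,457.9
Community College District: $226,000 × 0.00096 = $216.96
Total = $9,107.8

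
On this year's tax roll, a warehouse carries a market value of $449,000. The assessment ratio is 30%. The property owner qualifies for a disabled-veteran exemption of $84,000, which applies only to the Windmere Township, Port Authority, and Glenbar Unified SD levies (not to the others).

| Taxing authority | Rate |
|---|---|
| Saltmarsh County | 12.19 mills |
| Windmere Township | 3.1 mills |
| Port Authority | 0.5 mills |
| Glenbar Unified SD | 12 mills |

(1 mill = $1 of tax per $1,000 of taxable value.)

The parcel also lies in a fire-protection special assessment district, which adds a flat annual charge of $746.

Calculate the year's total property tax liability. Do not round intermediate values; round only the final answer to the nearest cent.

Assessed value = $449,000 × 0.3 = $134,700
Saltmarsh County: $134,700 × 0.01219 = $1,641.993
Windmere Township: ($134,700 − $84,000) × 0.0031 = $50,700 × 0.0031 = $157.17
Port Authority: ($134,700 − $84,000) × 0.0005 = $50,700 × 0.0005 = $25.35
Glenbar Unified SD: ($134,700 − $84,000) × 0.012 = $50,700 × 0.012 = $608.4
Levies subtotal = $2,432.913
Total = $2,432.913 + $746 = $3,178.913

$3,178.91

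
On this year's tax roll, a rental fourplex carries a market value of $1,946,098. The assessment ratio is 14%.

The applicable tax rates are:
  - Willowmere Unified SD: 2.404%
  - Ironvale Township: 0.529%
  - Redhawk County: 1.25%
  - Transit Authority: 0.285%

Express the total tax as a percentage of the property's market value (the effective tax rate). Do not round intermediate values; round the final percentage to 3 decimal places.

Assessed value = $1,946,098 × 0.14 = $272,453.72
Willowmere Unified SD: $272,453.72 × 0.02404 = $6,549.7874288
Ironvale Township: $272,453.72 × 0.00529 = $1,441.2801788
Redhawk County: $272,453.72 × 0.0125 = $3,405.6715
Transit Authority: $272,453.72 × 0.00285 = $776.493102
Total tax = $12,173.2322096
Effective rate = $12,173.2322096 ÷ $1,946,098 = 0.626% of market value

0.626%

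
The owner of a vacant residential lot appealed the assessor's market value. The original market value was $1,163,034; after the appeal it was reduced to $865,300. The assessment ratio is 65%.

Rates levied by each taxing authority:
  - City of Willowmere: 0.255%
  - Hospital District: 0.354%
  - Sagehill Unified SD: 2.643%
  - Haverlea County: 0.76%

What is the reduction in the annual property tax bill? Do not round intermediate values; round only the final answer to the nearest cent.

Old assessed value = $1,163,034 × 0.65 = $755,972.1
New assessed value = $865,300 × 0.65 = $562,445
Combined rate = 0.00255 + 0.00354 + 0.02643 + 0.0076 = 0.04012
Old tax = $755,972.1 × 0.04012 = $30,329.600652
New tax = $562,445 × 0.04012 = $22,565.2934
Reduction = $30,329.600652 − $22,565.2934 = $7,764.307252

$7,764.31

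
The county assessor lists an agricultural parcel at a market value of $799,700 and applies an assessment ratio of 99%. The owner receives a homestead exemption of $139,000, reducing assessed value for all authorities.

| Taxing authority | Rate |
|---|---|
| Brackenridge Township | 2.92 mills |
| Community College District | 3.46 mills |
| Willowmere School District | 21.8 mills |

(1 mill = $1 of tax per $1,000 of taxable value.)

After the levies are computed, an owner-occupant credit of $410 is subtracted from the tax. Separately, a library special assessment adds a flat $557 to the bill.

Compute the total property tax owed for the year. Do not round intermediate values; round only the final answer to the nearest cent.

$18,540.17

Assessed value = $799,700 × 0.99 = $791,703
Taxable value = $791,703 − $139,000 = $652,703
Brackenridge Township: $652,703 × 0.00292 = $1,905.89276
Community College District: $652,703 × 0.00346 = $2,258.35238
Willowmere School District: $652,703 × 0.0218 = $14,228.9254
Levies subtotal = $18,393.17054
After credit = $18,393.17054 − $410 = $17,983.17054
Total = $17,983.17054 + $557 = $18,540.17054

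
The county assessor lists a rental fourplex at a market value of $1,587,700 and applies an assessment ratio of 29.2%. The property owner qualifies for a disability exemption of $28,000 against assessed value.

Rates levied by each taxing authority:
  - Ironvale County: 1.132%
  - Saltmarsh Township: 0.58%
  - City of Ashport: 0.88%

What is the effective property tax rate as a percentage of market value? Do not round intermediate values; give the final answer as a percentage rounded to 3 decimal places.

Assessed value = $1,587,700 × 0.292 = $463,608.4
Taxable value = $463,608.4 − $28,000 = $435,608.4
Ironvale County: $435,608.4 × 0.01132 = $4,931.087088
Saltmarsh Township: $435,608.4 × 0.0058 = $2,526.52872
City of Ashport: $435,608.4 × 0.0088 = $3,833.35392
Total tax = $11,290.969728
Effective rate = $11,290.969728 ÷ $1,587,700 = 0.711% of market value

0.711%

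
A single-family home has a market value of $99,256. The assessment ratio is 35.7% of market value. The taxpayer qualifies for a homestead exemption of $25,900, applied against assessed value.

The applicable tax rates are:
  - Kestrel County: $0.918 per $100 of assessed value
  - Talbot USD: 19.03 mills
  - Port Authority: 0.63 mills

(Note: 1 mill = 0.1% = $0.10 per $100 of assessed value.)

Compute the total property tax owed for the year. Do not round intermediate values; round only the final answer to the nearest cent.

$274.97

Assessed value = $99,256 × 0.357 = $35,434.392
Taxable value = $35,434.392 − $25,900 = $9,534.392
Kestrel County: $9,534.392 × 0.00918 = $87.52571856
Talbot USD: $9,534.392 × 0.01903 = $181.43947976
Port Authority: $9,534.392 × 0.00063 = $6.00666696
Total = $274.97186528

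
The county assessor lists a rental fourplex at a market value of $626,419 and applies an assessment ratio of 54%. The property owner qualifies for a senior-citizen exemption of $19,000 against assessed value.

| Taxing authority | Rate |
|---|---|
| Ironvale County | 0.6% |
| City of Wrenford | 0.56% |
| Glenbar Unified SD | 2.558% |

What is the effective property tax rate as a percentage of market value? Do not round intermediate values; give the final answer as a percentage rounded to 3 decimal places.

1.895%

Assessed value = $626,419 × 0.54 = $338,266.26
Taxable value = $338,266.26 − $19,000 = $319,266.26
Ironvale County: $319,266.26 × 0.006 = $1,915.59756
City of Wrenford: $319,266.26 × 0.0056 = $1,787.891056
Glenbar Unified SD: $319,266.26 × 0.02558 = $8,166.8309308
Total tax = $11,870.3195468
Effective rate = $11,870.3195468 ÷ $626,419 = 1.895% of market value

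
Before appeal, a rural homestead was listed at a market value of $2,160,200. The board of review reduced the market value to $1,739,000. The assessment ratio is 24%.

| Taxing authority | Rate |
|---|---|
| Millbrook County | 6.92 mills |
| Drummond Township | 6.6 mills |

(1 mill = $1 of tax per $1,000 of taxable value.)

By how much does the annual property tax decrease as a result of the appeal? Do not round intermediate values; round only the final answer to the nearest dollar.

Old assessed value = $2,160,200 × 0.24 = $518,448
New assessed value = $1,739,000 × 0.24 = $417,360
Combined rate = 0.00692 + 0.0066 = 0.01352
Old tax = $518,448 × 0.01352 = $7,009.41696
New tax = $417,360 × 0.01352 = $5,642.7072
Reduction = $7,009.41696 − $5,642.7072 = $1,366.70976

$1,367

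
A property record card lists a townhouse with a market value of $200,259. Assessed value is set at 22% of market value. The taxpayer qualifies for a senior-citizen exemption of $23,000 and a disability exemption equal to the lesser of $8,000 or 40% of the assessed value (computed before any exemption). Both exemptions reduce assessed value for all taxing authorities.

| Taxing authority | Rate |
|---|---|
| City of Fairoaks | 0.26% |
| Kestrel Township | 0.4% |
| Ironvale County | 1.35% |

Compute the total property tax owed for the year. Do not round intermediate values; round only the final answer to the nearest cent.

Assessed value = $200,259 × 0.22 = $44,056.98
Disability exemption = min($8,000, 40% × $44,056.98) = min($8,000, $17,622.792) = $8,000 (dollar cap binds)
Taxable value = $44,056.98 − $23,000 − $8,000 = $13,056.98
City of Fairoaks: $13,056.98 × 0.0026 = $33.948148
Kestrel Township: $13,056.98 × 0.004 = $52.22792
Ironvale County: $13,056.98 × 0.0135 = $176.26923
Total = $262.445298

$262.45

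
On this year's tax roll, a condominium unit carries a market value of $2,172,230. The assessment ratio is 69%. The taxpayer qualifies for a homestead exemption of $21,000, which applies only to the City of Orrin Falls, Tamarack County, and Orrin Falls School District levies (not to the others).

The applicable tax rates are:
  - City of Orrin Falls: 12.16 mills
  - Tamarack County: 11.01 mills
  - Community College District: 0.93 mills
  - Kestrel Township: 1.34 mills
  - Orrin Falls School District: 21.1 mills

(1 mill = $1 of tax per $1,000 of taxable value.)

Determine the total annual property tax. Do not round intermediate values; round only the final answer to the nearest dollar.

Assessed value = $2,172,230 × 0.69 = $1,498,838.7
City of Orrin Falls: ($1,498,838.7 − $21,000) × 0.01216 = $1,477,838.7 × 0.01216 = $17,970.518592
Tamarack County: ($1,498,838.7 − $21,000) × 0.01101 = $1,477,838.7 × 0.01101 = $16,271.004087
Community College District: $1,498,838.7 × 0.00093 = $1,393.919991
Kestrel Township: $1,498,838.7 × 0.00134 = $2,008.443858
Orrin Falls School District: ($1,498,838.7 − $21,000) × 0.0211 = $1,477,838.7 × 0.0211 = $31,182.39657
Total = $68,826.283098

$68,826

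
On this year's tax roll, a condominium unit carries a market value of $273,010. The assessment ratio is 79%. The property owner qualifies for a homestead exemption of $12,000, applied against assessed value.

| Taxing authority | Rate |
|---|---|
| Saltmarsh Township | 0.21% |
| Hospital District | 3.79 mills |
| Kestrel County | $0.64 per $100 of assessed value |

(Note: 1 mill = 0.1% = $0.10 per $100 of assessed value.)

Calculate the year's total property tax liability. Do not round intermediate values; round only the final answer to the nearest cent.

$2,503.20

Assessed value = $273,010 × 0.79 = $215,677.9
Taxable value = $215,677.9 − $12,000 = $203,677.9
Saltmarsh Township: $203,677.9 × 0.0021 = $427.72359
Hospital District: $203,677.9 × 0.00379 = $771.939241
Kestrel County: $203,677.9 × 0.0064 = $1,303.53856
Total = $2,503.201391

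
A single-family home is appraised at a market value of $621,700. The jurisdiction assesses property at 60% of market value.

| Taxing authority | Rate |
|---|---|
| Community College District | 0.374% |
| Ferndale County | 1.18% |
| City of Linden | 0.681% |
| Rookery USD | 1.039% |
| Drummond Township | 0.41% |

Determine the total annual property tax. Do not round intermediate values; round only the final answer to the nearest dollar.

$13,742

Assessed value = $621,700 × 0.6 = $373,020
Community College District: $373,020 × 0.00374 = $1,395.0948
Ferndale County: $373,020 × 0.0118 = $4,401.636
City of Linden: $373,020 × 0.00681 = $2,540.2662
Rookery USD: $373,020 × 0.01039 = $3,875.6778
Drummond Township: $373,020 × 0.0041 = $1,529.382
Total = $1,395.0948 + $4,401.636 + $2,540.2662 + $3,875.6778 + $1,529.382 = $13,742.0568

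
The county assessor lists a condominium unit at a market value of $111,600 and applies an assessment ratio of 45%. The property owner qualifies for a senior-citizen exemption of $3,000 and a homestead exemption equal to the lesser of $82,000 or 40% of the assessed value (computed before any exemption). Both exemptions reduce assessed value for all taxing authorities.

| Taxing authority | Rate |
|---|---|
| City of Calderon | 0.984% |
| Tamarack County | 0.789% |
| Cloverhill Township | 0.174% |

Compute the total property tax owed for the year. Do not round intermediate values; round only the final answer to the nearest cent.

$528.26

Assessed value = $111,600 × 0.45 = $50,220
Homestead exemption = min($82,000, 40% × $50,220) = min($82,000, $20,088) = $20,088 (percentage binds)
Taxable value = $50,220 − $3,000 − $20,088 = $27,132
City of Calderon: $27,132 × 0.00984 = $266.97888
Tamarack County: $27,132 × 0.00789 = $214.07148
Cloverhill Township: $27,132 × 0.00174 = $47.20968
Total = $528.26004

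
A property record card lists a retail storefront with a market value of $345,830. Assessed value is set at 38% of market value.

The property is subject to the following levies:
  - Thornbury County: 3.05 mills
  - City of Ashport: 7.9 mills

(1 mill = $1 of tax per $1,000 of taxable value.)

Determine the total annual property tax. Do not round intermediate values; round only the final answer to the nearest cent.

$1,439.00

Assessed value = $345,830 × 0.38 = $131,415.4
Thornbury County: $131,415.4 × 0.00305 = $400.81697
City of Ashport: $131,415.4 × 0.0079 = $1,038.18166
Total = $400.81697 + $1,038.18166 = $1,438.99863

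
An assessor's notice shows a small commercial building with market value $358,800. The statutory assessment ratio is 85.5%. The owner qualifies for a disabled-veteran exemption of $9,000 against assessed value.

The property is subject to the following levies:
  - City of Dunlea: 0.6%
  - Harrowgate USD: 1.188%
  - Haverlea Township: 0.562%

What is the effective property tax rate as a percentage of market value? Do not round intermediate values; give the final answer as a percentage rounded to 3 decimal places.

1.950%

Assessed value = $358,800 × 0.855 = $306,774
Taxable value = $306,774 − $9,000 = $297,774
City of Dunlea: $297,774 × 0.006 = $1,786.644
Harrowgate USD: $297,774 × 0.01188 = $3,537.55512
Haverlea Township: $297,774 × 0.00562 = $1,673.48988
Total tax = $6,997.689
Effective rate = $6,997.689 ÷ $358,800 = 1.950% of market value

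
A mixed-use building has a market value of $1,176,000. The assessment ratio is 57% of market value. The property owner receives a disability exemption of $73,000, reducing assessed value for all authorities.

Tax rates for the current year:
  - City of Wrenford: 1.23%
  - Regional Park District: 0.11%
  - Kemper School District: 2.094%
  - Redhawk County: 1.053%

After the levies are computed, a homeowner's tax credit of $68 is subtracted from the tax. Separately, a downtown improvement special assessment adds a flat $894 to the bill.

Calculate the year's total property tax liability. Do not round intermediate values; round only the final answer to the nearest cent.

Assessed value = $1,176,000 × 0.57 = $670,320
Taxable value = $670,320 − $73,000 = $597,320
City of Wrenford: $597,320 × 0.0123 = $7,347.036
Regional Park District: $597,320 × 0.0011 = $657.052
Kemper School District: $597,320 × 0.02094 = $12,507.8808
Redhawk County: $597,320 × 0.01053 = $6,289.7796
Levies subtotal = $26,801.7484
After credit = $26,801.7484 − $68 = $26,733.7484
Total = $26,733.7484 + $894 = $27,627.7484

$27,627.75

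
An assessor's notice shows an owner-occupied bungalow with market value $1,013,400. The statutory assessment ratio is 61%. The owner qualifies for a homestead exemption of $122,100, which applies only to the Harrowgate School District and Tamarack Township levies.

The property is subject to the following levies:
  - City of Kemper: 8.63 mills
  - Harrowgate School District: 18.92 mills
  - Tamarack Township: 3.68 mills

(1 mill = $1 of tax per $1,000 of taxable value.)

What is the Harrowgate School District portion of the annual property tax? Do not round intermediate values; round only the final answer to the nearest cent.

$9,385.72

Assessed value = $1,013,400 × 0.61 = $618,174
Harrowgate School District taxable value = $618,174 − $122,100 = $496,074
Harrowgate School District levy = $496,074 × 0.01892 = $9,385.72008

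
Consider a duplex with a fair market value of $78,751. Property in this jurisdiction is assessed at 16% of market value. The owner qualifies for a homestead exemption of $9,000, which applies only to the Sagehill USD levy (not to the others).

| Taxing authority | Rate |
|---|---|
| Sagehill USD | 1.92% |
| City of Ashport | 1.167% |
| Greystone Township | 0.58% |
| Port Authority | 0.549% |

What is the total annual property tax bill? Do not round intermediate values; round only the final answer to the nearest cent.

Assessed value = $78,751 × 0.16 = $12,600.16
Sagehill USD: ($12,600.16 − $9,000) × 0.0192 = $3,600.16 × 0.0192 = $69.123072
City of Ashport: $12,600.16 × 0.01167 = $147.0438672
Greystone Township: $12,600.16 × 0.0058 = $73.080928
Port Authority: $12,600.16 × 0.00549 = $69.1748784
Total = $358.4227456

$358.42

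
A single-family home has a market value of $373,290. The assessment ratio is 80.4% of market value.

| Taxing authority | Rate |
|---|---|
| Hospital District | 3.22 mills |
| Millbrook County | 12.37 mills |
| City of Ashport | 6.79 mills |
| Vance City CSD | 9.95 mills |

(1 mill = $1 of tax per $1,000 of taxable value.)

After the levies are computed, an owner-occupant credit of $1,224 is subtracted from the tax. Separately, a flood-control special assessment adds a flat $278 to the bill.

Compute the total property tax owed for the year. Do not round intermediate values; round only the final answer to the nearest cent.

Assessed value = $373,290 × 0.804 = $300,125.16
Hospital District: $300,125.16 × 0.00322 = $966.4030152
Millbrook County: $300,125.16 × 0.01237 = $3,712.5482292
City of Ashport: $300,125.16 × 0.00679 = $2,037.8498364
Vance City CSD: $300,125.16 × 0.00995 = $2,986.245342
Levies subtotal = $9,703.0464228
After credit = $9,703.0464228 − $1,224 = $8,479.0464228
Total = $8,479.0464228 + $278 = $8,757.0464228

$8,757.05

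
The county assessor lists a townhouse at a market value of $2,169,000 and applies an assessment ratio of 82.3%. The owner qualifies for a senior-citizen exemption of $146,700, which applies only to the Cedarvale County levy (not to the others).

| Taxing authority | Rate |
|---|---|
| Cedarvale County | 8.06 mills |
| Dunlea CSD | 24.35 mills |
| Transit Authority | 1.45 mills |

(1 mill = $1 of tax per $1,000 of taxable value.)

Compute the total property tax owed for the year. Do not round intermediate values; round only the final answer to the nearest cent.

Assessed value = $2,169,000 × 0.823 = $1,785,087
Cedarvale County: ($1,785,087 − $146,700) × 0.00806 = $1,638,387 × 0.00806 = $13,205.39922
Dunlea CSD: $1,785,087 × 0.02435 = $43,466.86845
Transit Authority: $1,785,087 × 0.00145 = $2,588.37615
Total = $59,260.64382

$59,260.64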